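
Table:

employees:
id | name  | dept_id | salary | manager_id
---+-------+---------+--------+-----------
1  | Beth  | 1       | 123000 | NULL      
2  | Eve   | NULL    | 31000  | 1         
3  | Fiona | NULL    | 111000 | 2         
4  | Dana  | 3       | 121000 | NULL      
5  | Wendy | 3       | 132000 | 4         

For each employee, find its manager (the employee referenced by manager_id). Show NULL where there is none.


This is a self-join: employees is joined to a second copy of itself, matching each row's manager_id to another row's id. Use LEFT JOIN so rows with manager_id=NULL are kept.
  - employee 1 (Beth): manager_id=NULL -> NULL
  - employee 2 (Eve): manager_id=1 -> Beth
  - employee 3 (Fiona): manager_id=2 -> Eve
  - employee 4 (Dana): manager_id=NULL -> NULL
  - employee 5 (Wendy): manager_id=4 -> Dana

SQL:
SELECT a.name AS item, b.name AS manager
FROM employees a
LEFT JOIN employees b ON a.manager_id = b.id

Result:
item  | manager
------+--------
Beth  | NULL   
Eve   | Beth   
Fiona | Eve    
Dana  | NULL   
Wendy | Dana   


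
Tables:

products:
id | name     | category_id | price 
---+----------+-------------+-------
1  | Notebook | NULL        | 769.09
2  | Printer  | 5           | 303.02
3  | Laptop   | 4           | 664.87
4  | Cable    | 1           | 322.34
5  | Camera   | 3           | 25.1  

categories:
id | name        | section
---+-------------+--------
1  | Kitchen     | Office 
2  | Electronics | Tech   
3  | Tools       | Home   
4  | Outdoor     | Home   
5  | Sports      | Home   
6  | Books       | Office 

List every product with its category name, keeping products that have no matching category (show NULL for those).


LEFT JOIN keeps every row from products (the left table); where category_id has no match in categories, the category columns become NULL. Walk through each product:
  - product 1 (Notebook): category_id=NULL, no match -> kept with NULL
  - product 2 (Printer): category_id=5 -> matches Sports
  - product 3 (Laptop): category_id=4 -> matches Outdoor
  - product 4 (Cable): category_id=1 -> matches Kitchen
  - product 5 (Camera): category_id=3 -> matches Tools
All 5 rows appear; 1 has NULL category.

SQL:
SELECT a.name, b.name AS category
FROM products a
LEFT JOIN categories b ON a.category_id = b.id

Result:
name     | category
---------+---------
Notebook | NULL    
Printer  | Sports  
Laptop   | Outdoor 
Cable    | Kitchen 
Camera   | Tools   


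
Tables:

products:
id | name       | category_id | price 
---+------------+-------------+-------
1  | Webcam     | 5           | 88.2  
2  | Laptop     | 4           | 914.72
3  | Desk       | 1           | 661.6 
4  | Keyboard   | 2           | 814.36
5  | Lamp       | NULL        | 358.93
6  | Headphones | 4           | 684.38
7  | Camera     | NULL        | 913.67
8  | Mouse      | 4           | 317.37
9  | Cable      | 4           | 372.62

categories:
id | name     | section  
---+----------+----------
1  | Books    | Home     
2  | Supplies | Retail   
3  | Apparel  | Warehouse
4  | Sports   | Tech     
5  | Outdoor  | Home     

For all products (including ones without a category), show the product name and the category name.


LEFT JOIN keeps every row from products (the left table); where category_id has no match in categories, the category columns become NULL. Walk through each product:
  - product 1 (Webcam): category_id=5 -> matches Outdoor
  - product 2 (Laptop): category_id=4 -> matches Sports
  - product 3 (Desk): category_id=1 -> matches Books
  - product 4 (Keyboard): category_id=2 -> matches Supplies
  - product 5 (Lamp): category_id=NULL, no match -> kept with NULL
  - product 6 (Headphones): category_id=4 -> matches Sports
  - product 7 (Camera): category_id=NULL, no match -> kept with NULL
  - product 8 (Mouse): category_id=4 -> matches Sports
  - product 9 (Cable): category_id=4 -> matches Sports
All 9 rows appear; 2 have NULL category.

SQL:
SELECT a.name, b.name AS category
FROM products a
LEFT JOIN categories b ON a.category_id = b.id

Result:
name       | category
-----------+---------
Webcam     | Outdoor 
Laptop     | Sports  
Desk       | Books   
Keyboard   | Supplies
Lamp       | NULL    
Headphones | Sports  
Camera     | NULL    
Mouse      | Sports  
Cable      | Sports  


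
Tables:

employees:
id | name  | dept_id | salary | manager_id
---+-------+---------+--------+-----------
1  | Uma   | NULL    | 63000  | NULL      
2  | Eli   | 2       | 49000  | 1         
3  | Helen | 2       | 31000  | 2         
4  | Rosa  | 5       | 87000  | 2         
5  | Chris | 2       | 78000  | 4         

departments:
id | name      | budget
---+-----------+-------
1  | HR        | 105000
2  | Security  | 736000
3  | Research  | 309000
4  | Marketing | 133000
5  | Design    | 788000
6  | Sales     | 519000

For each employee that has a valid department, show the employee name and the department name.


INNER JOIN keeps only employees rows whose dept_id matches an id in departments. Walk through each employee:
  - employee 1 (Uma): dept_id=NULL, no match -> dropped
  - employee 2 (Eli): dept_id=2 -> matches Security
  - employee 3 (Helen): dept_id=2 -> matches Security
  - employee 4 (Rosa): dept_id=5 -> matches Design
  - employee 5 (Chris): dept_id=2 -> matches Security
So 1 of 5 rows is dropped.

SQL:
SELECT a.name, b.name AS department
FROM employees a
INNER JOIN departments b ON a.dept_id = b.id

Result:
name  | department
------+-----------
Eli   | Security  
Helen | Security  
Rosa  | Design    
Chris | Security  


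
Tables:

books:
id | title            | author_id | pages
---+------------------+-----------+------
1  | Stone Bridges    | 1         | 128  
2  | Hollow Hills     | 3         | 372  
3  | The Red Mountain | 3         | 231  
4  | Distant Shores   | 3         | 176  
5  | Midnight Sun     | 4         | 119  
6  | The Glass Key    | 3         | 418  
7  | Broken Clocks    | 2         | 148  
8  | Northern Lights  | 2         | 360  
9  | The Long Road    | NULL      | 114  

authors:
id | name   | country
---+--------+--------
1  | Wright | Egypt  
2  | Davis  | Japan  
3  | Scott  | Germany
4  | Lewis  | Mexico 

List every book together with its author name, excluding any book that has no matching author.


INNER JOIN keeps only books rows whose author_id matches an id in authors. Walk through each book:
  - book 1 (Stone Bridges): author_id=1 -> matches Wright
  - book 2 (Hollow Hills): author_id=3 -> matches Scott
  - book 3 (The Red Mountain): author_id=3 -> matches Scott
  - book 4 (Distant Shores): author_id=3 -> matches Scott
  - book 5 (Midnight Sun): author_id=4 -> matches Lewis
  - book 6 (The Glass Key): author_id=3 -> matches Scott
  - book 7 (Broken Clocks): author_id=2 -> matches Davis
  - book 8 (Northern Lights): author_id=2 -> matches Davis
  - book 9 (The Long Road): author_id=NULL, no match -> dropped
So 1 of 9 rows is dropped.

SQL:
SELECT a.title, b.name AS author
FROM books a
INNER JOIN authors b ON a.author_id = b.id

Result:
title            | author
-----------------+-------
Stone Bridges    | Wright
Hollow Hills     | Scott 
The Red Mountain | Scott 
Distant Shores   | Scott 
Midnight Sun     | Lewis 
The Glass Key    | Scott 
Broken Clocks    | Davis 
Northern Lights  | Davis 


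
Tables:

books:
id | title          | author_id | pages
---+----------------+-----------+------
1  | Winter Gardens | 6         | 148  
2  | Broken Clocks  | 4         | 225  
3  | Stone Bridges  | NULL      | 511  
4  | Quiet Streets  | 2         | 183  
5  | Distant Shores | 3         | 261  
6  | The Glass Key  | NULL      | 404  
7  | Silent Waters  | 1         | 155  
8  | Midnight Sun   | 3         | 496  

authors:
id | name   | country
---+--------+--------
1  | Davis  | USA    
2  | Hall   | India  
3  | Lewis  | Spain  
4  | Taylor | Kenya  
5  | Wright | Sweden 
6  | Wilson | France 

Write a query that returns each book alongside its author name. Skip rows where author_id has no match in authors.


INNER JOIN keeps only books rows whose author_id matches an id in authors. Walk through each book:
  - book 1 (Winter Gardens): author_id=6 -> matches Wilson
  - book 2 (Broken Clocks): author_id=4 -> matches Taylor
  - book 3 (Stone Bridges): author_id=NULL, no match -> dropped
  - book 4 (Quiet Streets): author_id=2 -> matches Hall
  - book 5 (Distant Shores): author_id=3 -> matches Lewis
  - book 6 (The Glass Key): author_id=NULL, no match -> dropped
  - book 7 (Silent Waters): author_id=1 -> matches Davis
  - book 8 (Midnight Sun): author_id=3 -> matches Lewis
So 2 of 8 rows are dropped.

SQL:
SELECT a.title, b.name AS author
FROM books a
INNER JOIN authors b ON a.author_id = b.id

Result:
title          | author
---------------+-------
Winter Gardens | Wilson
Broken Clocks  | Taylor
Quiet Streets  | Hall  
Distant Shores | Lewis 
Silent Waters  | Davis 
Midnight Sun   | Lewis 


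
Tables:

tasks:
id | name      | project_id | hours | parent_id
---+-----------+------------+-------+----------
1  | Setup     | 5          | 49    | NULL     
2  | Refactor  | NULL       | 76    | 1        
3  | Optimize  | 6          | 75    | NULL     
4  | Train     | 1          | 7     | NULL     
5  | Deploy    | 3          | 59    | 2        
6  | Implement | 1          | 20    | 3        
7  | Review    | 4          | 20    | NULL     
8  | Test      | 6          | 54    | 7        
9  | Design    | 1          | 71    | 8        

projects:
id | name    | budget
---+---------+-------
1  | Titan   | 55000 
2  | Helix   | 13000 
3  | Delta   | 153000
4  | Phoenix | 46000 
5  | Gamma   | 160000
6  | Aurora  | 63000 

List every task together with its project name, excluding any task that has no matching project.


INNER JOIN keeps only tasks rows whose project_id matches an id in projects. Walk through each task:
  - task 1 (Setup): project_id=5 -> matches Gamma
  - task 2 (Refactor): project_id=NULL, no match -> dropped
  - task 3 (Optimize): project_id=6 -> matches Aurora
  - task 4 (Train): project_id=1 -> matches Titan
  - task 5 (Deploy): project_id=3 -> matches Delta
  - task 6 (Implement): project_id=1 -> matches Titan
  - task 7 (Review): project_id=4 -> matches Phoenix
  - task 8 (Test): project_id=6 -> matches Aurora
  - task 9 (Design): project_id=1 -> matches Titan
So 1 of 9 rows is dropped.

SQL:
SELECT a.name, b.name AS project
FROM tasks a
INNER JOIN projects b ON a.project_id = b.id

Result:
name      | project
----------+--------
Setup     | Gamma  
Optimize  | Aurora 
Train     | Titan  
Deploy    | Delta  
Implement | Titan  
Review    | Phoenix
Test      | Aurora 
Design    | Titan  


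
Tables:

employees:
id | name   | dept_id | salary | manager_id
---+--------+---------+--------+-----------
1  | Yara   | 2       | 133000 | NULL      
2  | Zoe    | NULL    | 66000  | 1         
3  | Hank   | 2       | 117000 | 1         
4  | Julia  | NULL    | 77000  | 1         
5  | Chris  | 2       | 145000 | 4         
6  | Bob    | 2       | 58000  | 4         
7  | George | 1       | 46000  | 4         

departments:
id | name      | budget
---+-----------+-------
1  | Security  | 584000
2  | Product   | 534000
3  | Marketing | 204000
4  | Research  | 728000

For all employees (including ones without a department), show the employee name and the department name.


LEFT JOIN keeps every row from employees (the left table); where dept_id has no match in departments, the department columns become NULL. Walk through each employee:
  - employee 1 (Yara): dept_id=2 -> matches Product
  - employee 2 (Zoe): dept_id=NULL, no match -> kept with NULL
  - employee 3 (Hank): dept_id=2 -> matches Product
  - employee 4 (Julia): dept_id=NULL, no match -> kept with NULL
  - employee 5 (Chris): dept_id=2 -> matches Product
  - employee 6 (Bob): dept_id=2 -> matches Product
  - employee 7 (George): dept_id=1 -> matches Security
All 7 rows appear; 2 have NULL department.

SQL:
SELECT a.name, b.name AS department
FROM employees a
LEFT JOIN departments b ON a.dept_id = b.id

Result:
name   | department
-------+-----------
Yara   | Product   
Zoe    | NULL      
Hank   | Product   
Julia  | NULL      
Chris  | Product   
Bob    | Product   
George | Security  


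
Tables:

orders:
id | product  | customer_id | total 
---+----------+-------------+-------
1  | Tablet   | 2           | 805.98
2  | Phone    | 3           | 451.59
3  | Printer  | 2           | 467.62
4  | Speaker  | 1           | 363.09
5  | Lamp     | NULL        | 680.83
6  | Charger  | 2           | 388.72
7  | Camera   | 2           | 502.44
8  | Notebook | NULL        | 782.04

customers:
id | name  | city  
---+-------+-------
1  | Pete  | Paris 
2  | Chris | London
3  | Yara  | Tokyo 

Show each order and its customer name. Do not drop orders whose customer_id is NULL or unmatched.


LEFT JOIN keeps every row from orders (the left table); where customer_id has no match in customers, the customer columns become NULL. Walk through each order:
  - order 1 (Tablet): customer_id=2 -> matches Chris
  - order 2 (Phone): customer_id=3 -> matches Yara
  - order 3 (Printer): customer_id=2 -> matches Chris
  - order 4 (Speaker): customer_id=1 -> matches Pete
  - order 5 (Lamp): customer_id=NULL, no match -> kept with NULL
  - order 6 (Charger): customer_id=2 -> matches Chris
  - order 7 (Camera): customer_id=2 -> matches Chris
  - order 8 (Notebook): customer_id=NULL, no match -> kept with NULL
All 8 rows appear; 2 have NULL customer.

SQL:
SELECT a.product, b.name AS customer
FROM orders a
LEFT JOIN customers b ON a.customer_id = b.id

Result:
product  | customer
---------+---------
Tablet   | Chris   
Phone    | Yara    
Printer  | Chris   
Speaker  | Pete    
Lamp     | NULL    
Charger  | Chris   
Camera   | Chris   
Notebook | NULL    


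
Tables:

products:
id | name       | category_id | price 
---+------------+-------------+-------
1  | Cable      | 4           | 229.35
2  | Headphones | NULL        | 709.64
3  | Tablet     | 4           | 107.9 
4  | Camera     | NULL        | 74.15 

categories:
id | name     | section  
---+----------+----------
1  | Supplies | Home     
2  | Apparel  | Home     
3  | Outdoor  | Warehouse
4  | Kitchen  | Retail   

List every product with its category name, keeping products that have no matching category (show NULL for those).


LEFT JOIN keeps every row from products (the left table); where category_id has no match in categories, the category columns become NULL. Walk through each product:
  - product 1 (Cable): category_id=4 -> matches Kitchen
  - product 2 (Headphones): category_id=NULL, no match -> kept with NULL
  - product 3 (Tablet): category_id=4 -> matches Kitchen
  - product 4 (Camera): category_id=NULL, no match -> kept with NULL
All 4 rows appear; 2 have NULL category.

SQL:
SELECT a.name, b.name AS category
FROM products a
LEFT JOIN categories b ON a.category_id = b.id

Result:
name       | category
-----------+---------
Cable      | Kitchen 
Headphones | NULL    
Tablet     | Kitchen 
Camera     | NULL    


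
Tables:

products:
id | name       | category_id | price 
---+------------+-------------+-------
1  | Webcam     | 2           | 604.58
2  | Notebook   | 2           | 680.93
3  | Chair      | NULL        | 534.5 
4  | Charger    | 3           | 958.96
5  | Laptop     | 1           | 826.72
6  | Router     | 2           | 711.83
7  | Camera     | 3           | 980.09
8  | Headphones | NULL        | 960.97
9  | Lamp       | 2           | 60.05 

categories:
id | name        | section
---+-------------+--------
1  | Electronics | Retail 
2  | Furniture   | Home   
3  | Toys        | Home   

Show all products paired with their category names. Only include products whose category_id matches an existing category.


INNER JOIN keeps only products rows whose category_id matches an id in categories. Walk through each product:
  - product 1 (Webcam): category_id=2 -> matches Furniture
  - product 2 (Notebook): category_id=2 -> matches Furniture
  - product 3 (Chair): category_id=NULL, no match -> dropped
  - product 4 (Charger): category_id=3 -> matches Toys
  - product 5 (Laptop): category_id=1 -> matches Electronics
  - product 6 (Router): category_id=2 -> matches Furniture
  - product 7 (Camera): category_id=3 -> matches Toys
  - product 8 (Headphones): category_id=NULL, no match -> dropped
  - product 9 (Lamp): category_id=2 -> matches Furniture
So 2 of 9 rows are dropped.

SQL:
SELECT a.name, b.name AS category
FROM products a
INNER JOIN categories b ON a.category_id = b.id

Result:
name     | category   
---------+------------
Webcam   | Furniture  
Notebook | Furniture  
Charger  | Toys       
Laptop   | Electronics
Router   | Furniture  
Camera   | Toys       
Lamp     | Furniture  


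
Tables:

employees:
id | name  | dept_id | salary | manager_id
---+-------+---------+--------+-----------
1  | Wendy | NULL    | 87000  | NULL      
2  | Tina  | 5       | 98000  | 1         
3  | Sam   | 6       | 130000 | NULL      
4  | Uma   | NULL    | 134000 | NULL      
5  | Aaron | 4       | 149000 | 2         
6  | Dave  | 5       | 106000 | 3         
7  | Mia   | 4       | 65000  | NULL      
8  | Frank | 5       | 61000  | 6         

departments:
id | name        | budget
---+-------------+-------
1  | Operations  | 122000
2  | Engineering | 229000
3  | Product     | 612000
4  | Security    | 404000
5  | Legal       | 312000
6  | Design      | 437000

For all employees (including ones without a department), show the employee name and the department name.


LEFT JOIN keeps every row from employees (the left table); where dept_id has no match in departments, the department columns become NULL. Walk through each employee:
  - employee 1 (Wendy): dept_id=NULL, no match -> kept with NULL
  - employee 2 (Tina): dept_id=5 -> matches Legal
  - employee 3 (Sam): dept_id=6 -> matches Design
  - employee 4 (Uma): dept_id=NULL, no match -> kept with NULL
  - employee 5 (Aaron): dept_id=4 -> matches Security
  - employee 6 (Dave): dept_id=5 -> matches Legal
  - employee 7 (Mia): dept_id=4 -> matches Security
  - employee 8 (Frank): dept_id=5 -> matches Legal
All 8 rows appear; 2 have NULL department.

SQL:
SELECT a.name, b.name AS department
FROM employees a
LEFT JOIN departments b ON a.dept_id = b.id

Result:
name  | department
------+-----------
Wendy | NULL      
Tina  | Legal     
Sam   | Design    
Uma   | NULL      
Aaron | Security  
Dave  | Legal     
Mia   | Security  
Frank | Legal     


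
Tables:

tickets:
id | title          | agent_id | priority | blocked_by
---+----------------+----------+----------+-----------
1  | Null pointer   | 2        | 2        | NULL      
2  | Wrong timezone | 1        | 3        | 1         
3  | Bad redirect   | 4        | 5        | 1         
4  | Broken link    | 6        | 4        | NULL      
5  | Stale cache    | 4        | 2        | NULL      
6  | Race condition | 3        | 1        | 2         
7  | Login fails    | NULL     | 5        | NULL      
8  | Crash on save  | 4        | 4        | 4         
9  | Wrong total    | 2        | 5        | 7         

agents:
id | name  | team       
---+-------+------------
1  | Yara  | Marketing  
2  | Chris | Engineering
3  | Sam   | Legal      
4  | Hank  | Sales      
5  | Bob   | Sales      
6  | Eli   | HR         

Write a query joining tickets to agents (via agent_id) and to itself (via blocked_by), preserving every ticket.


Two LEFT JOINs from the same base table tickets: one to agents via agent_id, one to tickets itself via blocked_by. Both are LEFT so every ticket is preserved.
Match against agents:
  - ticket 1 (Null pointer): agent_id=2 -> matches Chris
  - ticket 2 (Wrong timezone): agent_id=1 -> matches Yara
  - ticket 3 (Bad redirect): agent_id=4 -> matches Hank
  - ticket 4 (Broken link): agent_id=6 -> matches Eli
  - ticket 5 (Stale cache): agent_id=4 -> matches Hank
  - ticket 6 (Race condition): agent_id=3 -> matches Sam
  - ticket 7 (Login fails): agent_id=NULL, no match -> kept with NULL
  - ticket 8 (Crash on save): agent_id=4 -> matches Hank
  - ticket 9 (Wrong total): agent_id=2 -> matches Chris
Match against tickets (self):
  - ticket 1 (Null pointer): blocked_by=NULL -> NULL
  - ticket 2 (Wrong timezone): blocked_by=1 -> Null pointer
  - ticket 3 (Bad redirect): blocked_by=1 -> Null pointer
  - ticket 4 (Broken link): blocked_by=NULL -> NULL
  - ticket 5 (Stale cache): blocked_by=NULL -> NULL
  - ticket 6 (Race condition): blocked_by=2 -> Wrong timezone
  - ticket 7 (Login fails): blocked_by=NULL -> NULL
  - ticket 8 (Crash on save): blocked_by=4 -> Broken link
  - ticket 9 (Wrong total): blocked_by=7 -> Login fails

SQL:
SELECT a.title, b.name AS agent, c.title AS blocked_by
FROM tickets a
LEFT JOIN agents b ON a.agent_id = b.id
LEFT JOIN tickets c ON a.blocked_by = c.id

Result:
title          | agent | blocked_by    
---------------+-------+---------------
Null pointer   | Chris | NULL          
Wrong timezone | Yara  | Null pointer  
Bad redirect   | Hank  | Null pointer  
Broken link    | Eli   | NULL          
Stale cache    | Hank  | NULL          
Race condition | Sam   | Wrong timezone
Login fails    | NULL  | NULL          
Crash on save  | Hank  | Broken link   
Wrong total    | Chris | Login fails   


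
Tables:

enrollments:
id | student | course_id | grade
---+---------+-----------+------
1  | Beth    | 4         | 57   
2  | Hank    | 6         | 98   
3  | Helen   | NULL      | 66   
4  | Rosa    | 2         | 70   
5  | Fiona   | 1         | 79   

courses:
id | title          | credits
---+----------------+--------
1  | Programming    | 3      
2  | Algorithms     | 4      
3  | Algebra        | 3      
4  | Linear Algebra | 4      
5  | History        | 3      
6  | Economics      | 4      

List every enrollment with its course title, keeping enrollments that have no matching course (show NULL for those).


LEFT JOIN keeps every row from enrollments (the left table); where course_id has no match in courses, the course columns become NULL. Walk through each enrollment:
  - enrollment 1 (Beth): course_id=4 -> matches Linear Algebra
  - enrollment 2 (Hank): course_id=6 -> matches Economics
  - enrollment 3 (Helen): course_id=NULL, no match -> kept with NULL
  - enrollment 4 (Rosa): course_id=2 -> matches Algorithms
  - enrollment 5 (Fiona): course_id=1 -> matches Programming
All 5 rows appear; 1 has NULL course.

SQL:
SELECT a.student, b.title AS course
FROM enrollments a
LEFT JOIN courses b ON a.course_id = b.id

Result:
student | course        
--------+---------------
Beth    | Linear Algebra
Hank    | Economics     
Helen   | NULL          
Rosa    | Algorithms    
Fiona   | Programming   


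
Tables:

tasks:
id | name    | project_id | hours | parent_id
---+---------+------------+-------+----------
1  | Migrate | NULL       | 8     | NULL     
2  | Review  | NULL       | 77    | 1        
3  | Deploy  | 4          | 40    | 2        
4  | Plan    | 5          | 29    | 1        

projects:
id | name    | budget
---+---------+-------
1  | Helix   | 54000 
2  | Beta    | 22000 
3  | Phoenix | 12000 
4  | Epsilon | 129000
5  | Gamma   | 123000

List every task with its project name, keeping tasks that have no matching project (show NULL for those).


LEFT JOIN keeps every row from tasks (the left table); where project_id has no match in projects, the project columns become NULL. Walk through each task:
  - task 1 (Migrate): project_id=NULL, no match -> kept with NULL
  - task 2 (Review): project_id=NULL, no match -> kept with NULL
  - task 3 (Deploy): project_id=4 -> matches Epsilon
  - task 4 (Plan): project_id=5 -> matches Gamma
All 4 rows appear; 2 have NULL project.

SQL:
SELECT a.name, b.name AS project
FROM tasks a
LEFT JOIN projects b ON a.project_id = b.id

Result:
name    | project
--------+--------
Migrate | NULL   
Review  | NULL   
Deploy  | Epsilon
Plan    | Gamma  


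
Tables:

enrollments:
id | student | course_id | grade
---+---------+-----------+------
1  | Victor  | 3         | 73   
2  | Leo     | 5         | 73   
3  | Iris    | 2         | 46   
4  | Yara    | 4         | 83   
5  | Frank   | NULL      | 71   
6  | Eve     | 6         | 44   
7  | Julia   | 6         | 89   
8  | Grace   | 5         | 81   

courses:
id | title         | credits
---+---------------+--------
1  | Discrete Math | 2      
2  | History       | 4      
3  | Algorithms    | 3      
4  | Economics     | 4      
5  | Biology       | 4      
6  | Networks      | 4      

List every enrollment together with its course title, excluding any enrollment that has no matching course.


INNER JOIN keeps only enrollments rows whose course_id matches an id in courses. Walk through each enrollment:
  - enrollment 1 (Victor): course_id=3 -> matches Algorithms
  - enrollment 2 (Leo): course_id=5 -> matches Biology
  - enrollment 3 (Iris): course_id=2 -> matches History
  - enrollment 4 (Yara): course_id=4 -> matches Economics
  - enrollment 5 (Frank): course_id=NULL, no match -> dropped
  - enrollment 6 (Eve): course_id=6 -> matches Networks
  - enrollment 7 (Julia): course_id=6 -> matches Networks
  - enrollment 8 (Grace): course_id=5 -> matches Biology
So 1 of 8 rows is dropped.

SQL:
SELECT a.student, b.title AS course
FROM enrollments a
INNER JOIN courses b ON a.course_id = b.id

Result:
student | course    
--------+-----------
Victor  | Algorithms
Leo     | Biology   
Iris    | History   
Yara    | Economics 
Eve     | Networks  
Julia   | Networks  
Grace   | Biology   


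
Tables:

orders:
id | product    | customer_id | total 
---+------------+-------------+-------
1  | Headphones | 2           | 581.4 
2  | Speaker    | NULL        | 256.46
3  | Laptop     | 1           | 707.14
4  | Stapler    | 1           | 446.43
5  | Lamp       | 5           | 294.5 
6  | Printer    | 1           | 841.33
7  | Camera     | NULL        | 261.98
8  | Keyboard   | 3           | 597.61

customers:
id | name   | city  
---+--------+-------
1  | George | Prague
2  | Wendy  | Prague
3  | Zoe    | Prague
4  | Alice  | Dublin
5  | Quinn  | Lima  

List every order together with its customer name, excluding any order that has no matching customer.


INNER JOIN keeps only orders rows whose customer_id matches an id in customers. Walk through each order:
  - order 1 (Headphones): customer_id=2 -> matches Wendy
  - order 2 (Speaker): customer_id=NULL, no match -> dropped
  - order 3 (Laptop): customer_id=1 -> matches George
  - order 4 (Stapler): customer_id=1 -> matches George
  - order 5 (Lamp): customer_id=5 -> matches Quinn
  - order 6 (Printer): customer_id=1 -> matches George
  - order 7 (Camera): customer_id=NULL, no match -> dropped
  - order 8 (Keyboard): customer_id=3 -> matches Zoe
So 2 of 8 rows are dropped.

SQL:
SELECT a.product, b.name AS customer
FROM orders a
INNER JOIN customers b ON a.customer_id = b.id

Result:
product    | customer
-----------+---------
Headphones | Wendy   
Laptop     | George  
Stapler    | George  
Lamp       | Quinn   
Printer    | George  
Keyboard   | Zoe     


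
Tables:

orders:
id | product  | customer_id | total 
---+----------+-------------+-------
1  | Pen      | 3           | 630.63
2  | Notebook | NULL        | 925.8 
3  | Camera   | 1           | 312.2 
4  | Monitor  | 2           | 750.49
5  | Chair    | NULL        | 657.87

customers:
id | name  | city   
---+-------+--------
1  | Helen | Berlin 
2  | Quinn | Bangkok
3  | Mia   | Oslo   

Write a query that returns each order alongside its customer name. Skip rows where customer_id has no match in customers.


INNER JOIN keeps only orders rows whose customer_id matches an id in customers. Walk through each order:
  - order 1 (Pen): customer_id=3 -> matches Mia
  - order 2 (Notebook): customer_id=NULL, no match -> dropped
  - order 3 (Camera): customer_id=1 -> matches Helen
  - order 4 (Monitor): customer_id=2 -> matches Quinn
  - order 5 (Chair): customer_id=NULL, no match -> dropped
So 2 of 5 rows are dropped.

SQL:
SELECT a.product, b.name AS customer
FROM orders a
INNER JOIN customers b ON a.customer_id = b.id

Result:
product | customer
--------+---------
Pen     | Mia     
Camera  | Helen   
Monitor | Quinn   


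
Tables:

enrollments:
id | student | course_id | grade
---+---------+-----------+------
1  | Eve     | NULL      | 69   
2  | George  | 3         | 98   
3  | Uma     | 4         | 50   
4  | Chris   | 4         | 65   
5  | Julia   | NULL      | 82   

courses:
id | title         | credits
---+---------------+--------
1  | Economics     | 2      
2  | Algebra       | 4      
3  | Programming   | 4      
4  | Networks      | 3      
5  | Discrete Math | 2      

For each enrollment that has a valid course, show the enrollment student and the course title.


INNER JOIN keeps only enrollments rows whose course_id matches an id in courses. Walk through each enrollment:
  - enrollment 1 (Eve): course_id=NULL, no match -> dropped
  - enrollment 2 (George): course_id=3 -> matches Programming
  - enrollment 3 (Uma): course_id=4 -> matches Networks
  - enrollment 4 (Chris): course_id=4 -> matches Networks
  - enrollment 5 (Julia): course_id=NULL, no match -> dropped
So 2 of 5 rows are dropped.

SQL:
SELECT a.student, b.title AS course
FROM enrollments a
INNER JOIN courses b ON a.course_id = b.id

Result:
student | course     
--------+------------
George  | Programming
Uma     | Networks   
Chris   | Networks   


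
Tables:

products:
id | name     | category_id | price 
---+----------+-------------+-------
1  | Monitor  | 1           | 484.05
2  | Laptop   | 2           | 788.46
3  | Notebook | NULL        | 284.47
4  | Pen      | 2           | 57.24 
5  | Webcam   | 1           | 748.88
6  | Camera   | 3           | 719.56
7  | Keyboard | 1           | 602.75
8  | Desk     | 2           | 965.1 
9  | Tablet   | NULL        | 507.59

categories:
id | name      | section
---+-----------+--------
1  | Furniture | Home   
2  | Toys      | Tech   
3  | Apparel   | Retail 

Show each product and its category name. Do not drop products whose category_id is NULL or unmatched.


LEFT JOIN keeps every row from products (the left table); where category_id has no match in categories, the category columns become NULL. Walk through each product:
  - product 1 (Monitor): category_id=1 -> matches Furniture
  - product 2 (Laptop): category_id=2 -> matches Toys
  - product 3 (Notebook): category_id=NULL, no match -> kept with NULL
  - product 4 (Pen): category_id=2 -> matches Toys
  - product 5 (Webcam): category_id=1 -> matches Furniture
  - product 6 (Camera): category_id=3 -> matches Apparel
  - product 7 (Keyboard): category_id=1 -> matches Furniture
  - product 8 (Desk): category_id=2 -> matches Toys
  - product 9 (Tablet): category_id=NULL, no match -> kept with NULL
All 9 rows appear; 2 have NULL category.

SQL:
SELECT a.name, b.name AS category
FROM products a
LEFT JOIN categories b ON a.category_id = b.id

Result:
name     | category 
---------+----------
Monitor  | Furniture
Laptop   | Toys     
Notebook | NULL     
Pen      | Toys     
Webcam   | Furniture
Camera   | Apparel  
Keyboard | Furniture
Desk     | Toys     
Tablet   | NULL     


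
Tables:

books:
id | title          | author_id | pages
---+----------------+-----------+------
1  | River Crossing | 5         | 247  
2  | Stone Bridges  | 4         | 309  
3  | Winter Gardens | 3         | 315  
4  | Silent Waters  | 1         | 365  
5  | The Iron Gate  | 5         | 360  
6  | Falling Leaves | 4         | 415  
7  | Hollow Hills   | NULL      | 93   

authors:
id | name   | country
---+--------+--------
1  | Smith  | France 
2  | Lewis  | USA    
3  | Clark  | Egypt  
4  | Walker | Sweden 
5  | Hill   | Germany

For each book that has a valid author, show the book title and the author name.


INNER JOIN keeps only books rows whose author_id matches an id in authors. Walk through each book:
  - book 1 (River Crossing): author_id=5 -> matches Hill
  - book 2 (Stone Bridges): author_id=4 -> matches Walker
  - book 3 (Winter Gardens): author_id=3 -> matches Clark
  - book 4 (Silent Waters): author_id=1 -> matches Smith
  - book 5 (The Iron Gate): author_id=5 -> matches Hill
  - book 6 (Falling Leaves): author_id=4 -> matches Walker
  - book 7 (Hollow Hills): author_id=NULL, no match -> dropped
So 1 of 7 rows is dropped.

SQL:
SELECT a.title, b.name AS author
FROM books a
INNER JOIN authors b ON a.author_id = b.id

Result:
title          | author
---------------+-------
River Crossing | Hill  
Stone Bridges  | Walker
Winter Gardens | Clark 
Silent Waters  | Smith 
The Iron Gate  | Hill  
Falling Leaves | Walker


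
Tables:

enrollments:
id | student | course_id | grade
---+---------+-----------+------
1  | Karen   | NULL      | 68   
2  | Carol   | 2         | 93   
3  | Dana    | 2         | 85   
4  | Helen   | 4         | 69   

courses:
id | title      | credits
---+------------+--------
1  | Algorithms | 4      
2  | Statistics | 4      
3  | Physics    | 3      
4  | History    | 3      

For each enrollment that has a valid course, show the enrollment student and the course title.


INNER JOIN keeps only enrollments rows whose course_id matches an id in courses. Walk through each enrollment:
  - enrollment 1 (Karen): course_id=NULL, no match -> dropped
  - enrollment 2 (Carol): course_id=2 -> matches Statistics
  - enrollment 3 (Dana): course_id=2 -> matches Statistics
  - enrollment 4 (Helen): course_id=4 -> matches History
So 1 of 4 rows is dropped.

SQL:
SELECT a.student, b.title AS course
FROM enrollments a
INNER JOIN courses b ON a.course_id = b.id

Result:
student | course    
--------+-----------
Carol   | Statistics
Dana    | Statistics
Helen   | History   


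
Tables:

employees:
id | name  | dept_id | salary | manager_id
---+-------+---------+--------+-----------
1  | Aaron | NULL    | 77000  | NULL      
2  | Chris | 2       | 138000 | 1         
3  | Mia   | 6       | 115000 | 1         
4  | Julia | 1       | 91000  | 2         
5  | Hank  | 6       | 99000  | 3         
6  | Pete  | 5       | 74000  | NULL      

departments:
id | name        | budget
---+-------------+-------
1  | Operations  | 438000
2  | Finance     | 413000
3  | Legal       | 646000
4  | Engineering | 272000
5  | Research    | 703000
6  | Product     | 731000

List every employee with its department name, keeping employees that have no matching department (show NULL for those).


LEFT JOIN keeps every row from employees (the left table); where dept_id has no match in departments, the department columns become NULL. Walk through each employee:
  - employee 1 (Aaron): dept_id=NULL, no match -> kept with NULL
  - employee 2 (Chris): dept_id=2 -> matches Finance
  - employee 3 (Mia): dept_id=6 -> matches Product
  - employee 4 (Julia): dept_id=1 -> matches Operations
  - employee 5 (Hank): dept_id=6 -> matches Product
  - employee 6 (Pete): dept_id=5 -> matches Research
All 6 rows appear; 1 has NULL department.

SQL:
SELECT a.name, b.name AS department
FROM employees a
LEFT JOIN departments b ON a.dept_id = b.id

Result:
name  | department
------+-----------
Aaron | NULL      
Chris | Finance   
Mia   | Product   
Julia | Operations
Hank  | Product   
Pete  | Research  


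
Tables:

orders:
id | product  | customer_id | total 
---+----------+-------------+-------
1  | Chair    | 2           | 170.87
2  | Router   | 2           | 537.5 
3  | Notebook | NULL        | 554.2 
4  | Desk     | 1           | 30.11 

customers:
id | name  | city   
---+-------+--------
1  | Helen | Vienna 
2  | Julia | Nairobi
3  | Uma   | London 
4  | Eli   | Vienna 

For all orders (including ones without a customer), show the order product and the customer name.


LEFT JOIN keeps every row from orders (the left table); where customer_id has no match in customers, the customer columns become NULL. Walk through each order:
  - order 1 (Chair): customer_id=2 -> matches Julia
  - order 2 (Router): customer_id=2 -> matches Julia
  - order 3 (Notebook): customer_id=NULL, no match -> kept with NULL
  - order 4 (Desk): customer_id=1 -> matches Helen
All 4 rows appear; 1 has NULL customer.

SQL:
SELECT a.product, b.name AS customer
FROM orders a
LEFT JOIN customers b ON a.customer_id = b.id

Result:
product  | customer
---------+---------
Chair    | Julia   
Router   | Julia   
Notebook | NULL    
Desk     | Helen   


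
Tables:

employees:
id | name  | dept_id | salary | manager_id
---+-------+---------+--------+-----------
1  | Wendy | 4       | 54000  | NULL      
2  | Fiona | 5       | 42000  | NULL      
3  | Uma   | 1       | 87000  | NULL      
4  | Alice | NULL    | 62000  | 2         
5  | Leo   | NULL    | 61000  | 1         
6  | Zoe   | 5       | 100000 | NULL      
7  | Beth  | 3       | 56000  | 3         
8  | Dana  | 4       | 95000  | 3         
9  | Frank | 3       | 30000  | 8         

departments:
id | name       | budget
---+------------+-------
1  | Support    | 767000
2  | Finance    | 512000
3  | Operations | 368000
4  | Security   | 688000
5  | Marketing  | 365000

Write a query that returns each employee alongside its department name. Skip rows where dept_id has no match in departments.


INNER JOIN keeps only employees rows whose dept_id matches an id in departments. Walk through each employee:
  - employee 1 (Wendy): dept_id=4 -> matches Security
  - employee 2 (Fiona): dept_id=5 -> matches Marketing
  - employee 3 (Uma): dept_id=1 -> matches Support
  - employee 4 (Alice): dept_id=NULL, no match -> dropped
  - employee 5 (Leo): dept_id=NULL, no match -> dropped
  - employee 6 (Zoe): dept_id=5 -> matches Marketing
  - employee 7 (Beth): dept_id=3 -> matches Operations
  - employee 8 (Dana): dept_id=4 -> matches Security
  - employee 9 (Frank): dept_id=3 -> matches Operations
So 2 of 9 rows are dropped.

SQL:
SELECT a.name, b.name AS department
FROM employees a
INNER JOIN departments b ON a.dept_id = b.id

Result:
name  | department
------+-----------
Wendy | Security  
Fiona | Marketing 
Uma   | Support   
Zoe   | Marketing 
Beth  | Operations
Dana  | Security  
Frank | Operations


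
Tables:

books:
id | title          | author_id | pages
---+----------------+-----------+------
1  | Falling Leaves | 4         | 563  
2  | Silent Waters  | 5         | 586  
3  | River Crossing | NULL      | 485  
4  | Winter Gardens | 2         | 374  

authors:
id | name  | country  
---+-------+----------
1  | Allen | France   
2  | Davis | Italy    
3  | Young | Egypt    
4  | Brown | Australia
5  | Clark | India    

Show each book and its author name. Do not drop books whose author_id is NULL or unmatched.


LEFT JOIN keeps every row from books (the left table); where author_id has no match in authors, the author columns become NULL. Walk through each book:
  - book 1 (Falling Leaves): author_id=4 -> matches Brown
  - book 2 (Silent Waters): author_id=5 -> matches Clark
  - book 3 (River Crossing): author_id=NULL, no match -> kept with NULL
  - book 4 (Winter Gardens): author_id=2 -> matches Davis
All 4 rows appear; 1 has NULL author.

SQL:
SELECT a.title, b.name AS author
FROM books a
LEFT JOIN authors b ON a.author_id = b.id

Result:
title          | author
---------------+-------
Falling Leaves | Brown 
Silent Waters  | Clark 
River Crossing | NULL  
Winter Gardens | Davis 


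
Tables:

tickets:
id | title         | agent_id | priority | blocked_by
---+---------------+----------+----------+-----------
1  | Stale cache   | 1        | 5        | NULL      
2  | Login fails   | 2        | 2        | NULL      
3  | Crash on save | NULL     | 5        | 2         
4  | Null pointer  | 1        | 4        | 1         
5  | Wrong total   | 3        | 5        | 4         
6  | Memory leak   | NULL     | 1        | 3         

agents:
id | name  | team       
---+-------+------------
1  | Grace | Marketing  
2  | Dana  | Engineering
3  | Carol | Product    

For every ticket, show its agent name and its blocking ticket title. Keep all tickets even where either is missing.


Two LEFT JOINs from the same base table tickets: one to agents via agent_id, one to tickets itself via blocked_by. Both are LEFT so every ticket is preserved.
Match against agents:
  - ticket 1 (Stale cache): agent_id=1 -> matches Grace
  - ticket 2 (Login fails): agent_id=2 -> matches Dana
  - ticket 3 (Crash on save): agent_id=NULL, no match -> kept with NULL
  - ticket 4 (Null pointer): agent_id=1 -> matches Grace
  - ticket 5 (Wrong total): agent_id=3 -> matches Carol
  - ticket 6 (Memory leak): agent_id=NULL, no match -> kept with NULL
Match against tickets (self):
  - ticket 1 (Stale cache): blocked_by=NULL -> NULL
  - ticket 2 (Login fails): blocked_by=NULL -> NULL
  - ticket 3 (Crash on save): blocked_by=2 -> Login fails
  - ticket 4 (Null pointer): blocked_by=1 -> Stale cache
  - ticket 5 (Wrong total): blocked_by=4 -> Null pointer
  - ticket 6 (Memory leak): blocked_by=3 -> Crash on save

SQL:
SELECT a.title, b.name AS agent, c.title AS blocked_by
FROM tickets a
LEFT JOIN agents b ON a.agent_id = b.id
LEFT JOIN tickets c ON a.blocked_by = c.id

Result:
title         | agent | blocked_by   
--------------+-------+--------------
Stale cache   | Grace | NULL         
Login fails   | Dana  | NULL         
Crash on save | NULL  | Login fails  
Null pointer  | Grace | Stale cache  
Wrong total   | Carol | Null pointer 
Memory leak   | NULL  | Crash on save
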